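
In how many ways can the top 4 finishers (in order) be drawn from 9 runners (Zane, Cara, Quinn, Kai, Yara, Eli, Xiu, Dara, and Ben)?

There are 9 choices for 1st place, 8 for 2nd, and so on down to 6 for position 4.
That gives 9 × 8 × 7 × 6 = 3024.

3024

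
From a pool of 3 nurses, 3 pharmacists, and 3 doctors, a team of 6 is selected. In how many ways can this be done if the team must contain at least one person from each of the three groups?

81

Unrestricted: C(9,6) = 84 ways to pick any 6 of the 9.
Selections missing a whole group: no nurses → C(6,6) = 1; no pharmacists → C(6,6) = 1; no doctors → C(6,6) = 1.
Add back selections omitting two groups (i.e. drawn from a single group): C(3,6) + C(3,6) + C(3,6) = 0.
By inclusion–exclusion: 84 − 3 + 0 = 81.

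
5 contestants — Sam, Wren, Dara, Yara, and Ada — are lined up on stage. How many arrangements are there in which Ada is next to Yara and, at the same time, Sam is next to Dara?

24

Treat {Ada,Yara} as one block (2 orders) and {Sam,Dara} as another (2 orders).
That leaves 3 units to arrange: 2 × 2 × 3! = 4 × 6 = 24.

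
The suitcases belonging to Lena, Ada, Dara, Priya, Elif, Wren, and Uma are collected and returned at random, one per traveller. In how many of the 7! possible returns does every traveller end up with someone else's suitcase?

This is the derangement count D_7: permutations of 7 items with no fixed point.
By inclusion–exclusion this is Σ_{j=0}^{7} (−1)^j C(7,j)·(7−j)!.
Computing: 5040 − 5040 + 2520 − 840 + 210 − 42 + 7 − 1 = 1854.

1854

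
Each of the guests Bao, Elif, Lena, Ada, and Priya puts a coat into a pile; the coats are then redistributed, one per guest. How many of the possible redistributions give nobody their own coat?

44

This is the derangement count D_5: permutations of 5 items with no fixed point.
By inclusion–exclusion this is Σ_{j=0}^{5} (−1)^j C(5,j)·(5−j)!.
Computing: 120 − 120 + 60 − 20 + 5 − 1 = 44.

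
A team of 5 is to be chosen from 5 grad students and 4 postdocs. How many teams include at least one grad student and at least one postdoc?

Total 5-person selections from all 9: C(9,5) = 126.
Selections missing a whole group: no grad students → C(4,5) = 0; no postdocs → C(5,5) = 1.
Both groups omitted at once is impossible, so 126 − 1 = 125.

125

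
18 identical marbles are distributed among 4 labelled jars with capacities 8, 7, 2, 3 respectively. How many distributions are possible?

10

Ignoring the caps, the number of non-negative solutions to x_1+…+x_4 = 18 is C(21,3) = 1330.
Subtract solutions that violate a single cap (substitute x_i' = x_i − (cap_i+1)): x_1 ≥ 9 gives C(12,3) = 220; x_2 ≥ 8 gives C(13,3) = 286; x_3 ≥ 3 gives C(18,3) = 816; x_4 ≥ 4 gives C(17,3) = 680. Together 2002.
Add back pairs where two caps are both exceeded: 4 + 84 + 56 + 120 + 84 + 364 = 712.
Subtract triples: 0 + 0 + 10 + 20 = 30.
By inclusion–exclusion the count is 1330 − 2002 + 712 − 30 = 10.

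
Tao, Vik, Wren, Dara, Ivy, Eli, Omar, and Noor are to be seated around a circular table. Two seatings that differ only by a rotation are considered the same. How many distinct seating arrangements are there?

5040

Seat Tao anywhere (absorbing the rotational symmetry), then permute the other 7: (7)! = 5040.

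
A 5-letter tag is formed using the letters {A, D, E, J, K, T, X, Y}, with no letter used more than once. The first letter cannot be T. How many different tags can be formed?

5880

The first letter has 8−1 = 7 choices (anything except T).
The remaining 4 letters are filled from the other 7 symbols without repetition: 7 × 6 × 5 × 4 = 840.
Total: 7 × 840 = 5880.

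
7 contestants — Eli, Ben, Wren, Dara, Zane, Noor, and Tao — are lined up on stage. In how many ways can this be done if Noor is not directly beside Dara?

There are 7! = 5040 arrangements in all. If Noor and Dara are adjacent, merging them into one block gives 2·(6)! = 1440 arrangements.
So 5040 − 1440 = 3600 arrangements keep them apart.

3600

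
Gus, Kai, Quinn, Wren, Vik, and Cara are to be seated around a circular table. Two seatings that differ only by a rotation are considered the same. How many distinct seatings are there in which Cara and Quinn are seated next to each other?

48

Treat {Cara, Quinn} as one unit (2 internal orders) and seat the resulting 5 units around the table: (4)! circular arrangements.
So 2 × (4)! = 2 × 24 = 48.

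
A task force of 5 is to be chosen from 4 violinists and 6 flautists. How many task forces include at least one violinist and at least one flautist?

Total 5-person selections from all 10: C(10,5) = 252.
Subtract selections that omit an entire group: no violinists → C(6,5) = 6; no flautists → C(4,5) = 0.
Both groups omitted at once is impossible, so 252 − 6 = 246.

246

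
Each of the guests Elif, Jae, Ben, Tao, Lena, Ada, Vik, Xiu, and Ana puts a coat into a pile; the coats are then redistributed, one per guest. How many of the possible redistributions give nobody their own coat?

Let Aᵢ be the assignments in which guest i gets their own coat. We want the size of the complement of A₁∪…∪A_9.
By inclusion–exclusion this is Σ_{j=0}^{9} (−1)^j C(9,j)·(9−j)!.
Computing: 362880 − 362880 + 181440 − 60480 + 15120 − 3024 + 504 − 72 + 9 − 1 = 133496.

133496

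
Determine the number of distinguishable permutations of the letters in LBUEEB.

LBUEEB has 6 letters with B appearing twice and E appearing twice.
Dividing 6! = 720 by 2!·2! = 4 for the repeated letters gives 180.

180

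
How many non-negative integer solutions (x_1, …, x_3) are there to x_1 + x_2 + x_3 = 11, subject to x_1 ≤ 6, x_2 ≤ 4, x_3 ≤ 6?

20

Ignoring the caps, the number of non-negative solutions to x_1+…+x_3 = 11 is C(13,2) = 78.
Subtract solutions that violate a single cap (substitute x_i' = x_i − (cap_i+1)): x_1 ≥ 7 gives C(6,2) = 15; x_2 ≥ 5 gives C(8,2) = 28; x_3 ≥ 7 gives C(6,2) = 15. Together 58.
No two caps can be exceeded simultaneously, so the pair terms are all 0.
By inclusion–exclusion the count is 78 − 58 + 0 = 20.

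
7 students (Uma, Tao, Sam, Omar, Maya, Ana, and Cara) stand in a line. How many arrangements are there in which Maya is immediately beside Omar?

Glue Maya and Omar into one block (2 internal orders), leaving 6 units to arrange in a row.
That gives 2 × 6! = 2 × 720 = 1440.

1440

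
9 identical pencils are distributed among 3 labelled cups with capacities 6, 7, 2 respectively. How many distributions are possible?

18

By stars and bars, unrestricted non-negative solutions to x_1+…+x_3 = 9 number C(9+2,2) = 55.
Subtract solutions that violate a single cap (substitute x_i' = x_i − (cap_i+1)): x_1 ≥ 7 gives C(4,2) = 6; x_2 ≥ 8 gives C(3,2) = 3; x_3 ≥ 3 gives C(8,2) = 28. Together 37.
No two caps can be exceeded simultaneously, so the pair terms are all 0.
By inclusion–exclusion the count is 55 − 37 + 0 = 18.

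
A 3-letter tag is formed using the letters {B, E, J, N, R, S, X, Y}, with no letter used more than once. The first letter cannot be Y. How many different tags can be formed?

The first letter has 8−1 = 7 choices (anything except Y).
The remaining 2 letters are filled from the other 7 symbols without repetition: 7 × 6 = 42.
Total: 7 × 42 = 294.

294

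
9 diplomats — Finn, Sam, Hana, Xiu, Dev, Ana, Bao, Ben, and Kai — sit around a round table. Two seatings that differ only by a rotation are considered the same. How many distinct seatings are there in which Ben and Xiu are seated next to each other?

Treat {Ben, Xiu} as one unit (2 internal orders) and seat the resulting 8 units around the table: (7)! circular arrangements.
So 2 × (7)! = 2 × 5040 = 10080.

10080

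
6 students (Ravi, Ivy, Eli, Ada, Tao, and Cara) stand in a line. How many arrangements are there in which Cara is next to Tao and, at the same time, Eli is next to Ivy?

96

Treat {Cara,Tao} as one block (2 orders) and {Eli,Ivy} as another (2 orders).
That leaves 4 units to arrange: 2 × 2 × 4! = 4 × 24 = 96.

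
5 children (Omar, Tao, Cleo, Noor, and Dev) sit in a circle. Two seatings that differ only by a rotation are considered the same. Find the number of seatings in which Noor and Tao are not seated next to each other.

Without the restriction there are (4)! = 24 seatings.
Seatings with Noor beside Tao: treat them as a block with 2 internal orders, giving 2 × (3)! = 12.
Subtracting, 24 − 12 = 12.

12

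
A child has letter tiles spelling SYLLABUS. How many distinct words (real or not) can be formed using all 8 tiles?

SYLLABUS has 8 letters with L appearing twice and S appearing twice.
The number of distinct arrangements is 8!/(2!·2!) = 40320/4 = 10080.

10080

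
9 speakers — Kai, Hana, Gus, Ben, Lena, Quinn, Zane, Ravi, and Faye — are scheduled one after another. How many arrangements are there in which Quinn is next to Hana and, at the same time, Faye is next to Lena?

Treat {Quinn,Hana} as one block (2 orders) and {Faye,Lena} as another (2 orders).
That leaves 7 units to arrange: 2 × 2 × 7! = 4 × 5040 = 20160.

20160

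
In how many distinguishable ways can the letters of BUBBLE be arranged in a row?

The 6 letters of BUBBLE have repeats: B appearing 3 times.
Dividing 6! = 720 by 3! = 6 for the repeated letters gives 120.

120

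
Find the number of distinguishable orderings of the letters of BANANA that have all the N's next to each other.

Treat the 2 copies of N as a single block. The multiset to arrange is then {NN, A, A, A, B}, 5 items in all.
That gives (5)!/(3!) = 20 arrangements.

20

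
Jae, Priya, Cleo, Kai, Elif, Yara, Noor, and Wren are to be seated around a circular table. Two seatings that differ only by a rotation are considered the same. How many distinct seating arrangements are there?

5040

Seat Jae anywhere (absorbing the rotational symmetry), then permute the other 7: (7)! = 5040.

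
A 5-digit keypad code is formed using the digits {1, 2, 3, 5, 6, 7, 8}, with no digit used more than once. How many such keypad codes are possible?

2520

Choose and order 5 of the 7 symbols: the first digit has 7 options, the next 6, and so on down to 3.
That product is 7 × 6 × 5 × 4 × 3 = 2520.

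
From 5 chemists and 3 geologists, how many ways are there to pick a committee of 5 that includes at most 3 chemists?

Split by how many chemists are chosen (0 through 3).
Sum: C(5,0)·C(3,5) + C(5,1)·C(3,4) + C(5,2)·C(3,3) + C(5,3)·C(3,2) = 0 + 0 + 10 + 30 = 40.

40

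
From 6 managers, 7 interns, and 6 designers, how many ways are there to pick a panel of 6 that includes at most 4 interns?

26873

Split by how many interns are chosen (0 through 4).
Sum: C(7,0)·C(12,6) + C(7,1)·C(12,5) + C(7,2)·C(12,4) + C(7,3)·C(12,3) + C(7,4)·C(12,2) = 924 + 5544 + 10395 + 7700 + 2310 = 26873.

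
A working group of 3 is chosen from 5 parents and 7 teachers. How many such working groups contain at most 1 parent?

140

Split by how many parents are chosen (0 through 1).
Sum: C(5,0)·C(7,3) + C(5,1)·C(7,2) = 35 + 105 = 140.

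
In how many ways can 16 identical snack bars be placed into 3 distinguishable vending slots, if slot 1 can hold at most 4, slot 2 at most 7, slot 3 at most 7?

6

By stars and bars, unrestricted non-negative solutions to x_1+…+x_3 = 16 number C(16+2,2) = 153.
Subtract solutions that violate a single cap (substitute x_i' = x_i − (cap_i+1)): x_1 ≥ 5 gives C(13,2) = 78; x_2 ≥ 8 gives C(10,2) = 45; x_3 ≥ 8 gives C(10,2) = 45. Together 168.
Add back pairs where two caps are both exceeded: 10 + 10 + 1 = 21.
By inclusion–exclusion the count is 153 − 168 + 21 = 6.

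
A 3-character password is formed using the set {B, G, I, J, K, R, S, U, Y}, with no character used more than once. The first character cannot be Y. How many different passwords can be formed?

448

The first character has 9−1 = 8 choices (anything except Y).
The remaining 2 characters are filled from the other 8 symbols without repetition: 8 × 7 = 56.
Total: 8 × 56 = 448.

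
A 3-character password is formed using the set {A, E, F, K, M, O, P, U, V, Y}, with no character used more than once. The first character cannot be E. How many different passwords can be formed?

648

The first character has 10−1 = 9 choices (anything except E).
The remaining 2 characters are filled from the other 9 symbols without repetition: 9 × 8 = 72.
Total: 9 × 72 = 648.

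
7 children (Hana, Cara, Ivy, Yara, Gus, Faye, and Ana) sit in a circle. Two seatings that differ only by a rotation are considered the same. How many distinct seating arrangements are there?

Around a circle, 7 distinct people have 7!/7 = (6)! = 720 rotationally distinct seatings.

720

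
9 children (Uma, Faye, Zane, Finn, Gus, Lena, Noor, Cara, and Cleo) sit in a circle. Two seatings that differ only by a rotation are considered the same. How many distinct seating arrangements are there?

40320

Fix one person's seat to break rotational symmetry; the remaining 8 people can be arranged in (8)! = 40320 ways.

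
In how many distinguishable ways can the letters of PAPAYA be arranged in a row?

PAPAYA has 6 letters with A appearing 3 times and P appearing twice.
The number of distinct arrangements is 6!/(3!·2!) = 720/12 = 60.

60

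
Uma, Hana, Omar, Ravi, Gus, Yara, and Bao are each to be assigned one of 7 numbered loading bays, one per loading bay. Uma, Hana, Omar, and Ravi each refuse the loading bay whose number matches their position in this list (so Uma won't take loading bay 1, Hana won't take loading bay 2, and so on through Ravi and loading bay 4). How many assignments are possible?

Let Aᵢ (for 1 ≤ i ≤ 4) be the placements that put person i in their forbidden loading bay. Any j of these fix j positions, leaving (7−j)! ways to fill the rest, and there are C(4,j) ways to pick which j.
By inclusion–exclusion, the number of valid placements is Σ_{j=0}^{4} (−1)^j C(4,j)·(7−j)!.
Computing: 5040 − 2880 + 720 − 96 + 6 = 2790.

2790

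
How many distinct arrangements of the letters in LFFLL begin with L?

6

With the first slot taken by L, it remains to arrange the other 4 letters (FFLL).
Those 4 letters have F appearing twice and L appearing twice, giving (4)!/(2!·2!) = 6.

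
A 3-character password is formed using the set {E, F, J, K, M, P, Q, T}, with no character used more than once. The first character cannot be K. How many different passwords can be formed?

294

The first character has 8−1 = 7 choices (anything except K).
The remaining 2 characters are filled from the other 7 symbols without repetition: 7 × 6 = 42.
Total: 7 × 42 = 294.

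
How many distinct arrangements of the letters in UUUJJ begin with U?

6

Fix U in the first position and arrange the remaining 4 letters.
Those 4 letters have J appearing twice and U appearing twice, giving (4)!/(2!·2!) = 6.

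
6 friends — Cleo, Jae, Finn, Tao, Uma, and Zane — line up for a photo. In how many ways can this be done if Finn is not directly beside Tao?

Of the 6! = 720 arrangements, those with Finn and Tao adjacent number 2 × 5! = 240 (treat the pair as a block with 2 internal orders).
Complementary counting: 720 − 240 = 480.

480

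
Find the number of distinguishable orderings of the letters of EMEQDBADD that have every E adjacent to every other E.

6720

Treat the 2 copies of E as a single block. The multiset to arrange is then {EE, A, B, D, D, D, M, Q}, 8 items in all.
That gives (8)!/(3!) = 6720 arrangements.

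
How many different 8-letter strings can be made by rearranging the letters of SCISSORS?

1680

The 8 letters of SCISSORS have repeats: S appearing 4 times.
The number of distinct arrangements is 8!/(4!) = 40320/24 = 1680.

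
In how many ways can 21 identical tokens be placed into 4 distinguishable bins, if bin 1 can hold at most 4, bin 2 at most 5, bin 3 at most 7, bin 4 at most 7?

Without the upper bounds there are C(24,3) = 2024 ways to split 21 among 4 bins.
Subtract solutions that violate a single cap (substitute x_i' = x_i − (cap_i+1)): x_1 ≥ 5 gives C(19,3) = 969; x_2 ≥ 6 gives C(18,3) = 816; x_3 ≥ 8 gives C(16,3) = 560; x_4 ≥ 8 gives C(16,3) = 560. Together 2905.
Add back pairs where two caps are both exceeded: 286 + 165 + 165 + 120 + 120 + 56 = 912.
Subtract triples: 10 + 10 + 1 + 0 = 21.
By inclusion–exclusion the count is 2024 − 2905 + 912 − 21 = 10.

10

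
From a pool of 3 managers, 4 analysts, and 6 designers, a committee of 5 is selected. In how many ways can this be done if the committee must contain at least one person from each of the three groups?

Unrestricted: C(13,5) = 1287 ways to pick any 5 of the 13.
Subtract selections that omit an entire group: no managers → C(10,5) = 252; no analysts → C(9,5) = 126; no designers → C(7,5) = 21.
Add back selections omitting two groups (i.e. drawn from a single group): C(3,5) + C(4,5) + C(6,5) = 6.
By inclusion–exclusion: 1287 − 399 + 6 = 894.

894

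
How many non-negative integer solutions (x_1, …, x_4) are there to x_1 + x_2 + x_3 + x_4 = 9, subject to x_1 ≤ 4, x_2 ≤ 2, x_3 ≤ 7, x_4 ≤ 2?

41

Without the upper bounds there are C(12,3) = 220 ways to split 9 among 4 variables.
Subtract solutions that violate a single cap (substitute x_i' = x_i − (cap_i+1)): x_1 ≥ 5 gives C(7,3) = 35; x_2 ≥ 3 gives C(9,3) = 84; x_3 ≥ 8 gives C(4,3) = 4; x_4 ≥ 3 gives C(9,3) = 84. Together 207.
Add back pairs where two caps are both exceeded: 4 + 0 + 4 + 0 + 20 + 0 = 28.
By inclusion–exclusion the count is 220 − 207 + 28 = 41.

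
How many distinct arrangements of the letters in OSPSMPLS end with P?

Fix P in the last position and arrange the remaining 7 letters.
Those 7 letters have S appearing 3 times, giving (7)!/(3!) = 840.

840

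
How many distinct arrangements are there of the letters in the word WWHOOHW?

The 7 letters of WWHOOHW have repeats: H appearing twice, O appearing twice, and W appearing 3 times.
So there are 7! / (3!·2!·2!) = 210 distinguishable arrangements.

210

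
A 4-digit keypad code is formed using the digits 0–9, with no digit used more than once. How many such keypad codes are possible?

This is a permutation of 4 out of 10: P(10,4) = 10!/6!.
10 × 9 × 8 × 7 = 5040.

5040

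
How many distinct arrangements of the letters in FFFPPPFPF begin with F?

70

With the first slot taken by F, it remains to arrange the other 8 letters (FFPPPFPF).
Those 8 letters have F appearing 4 times and P appearing 4 times, giving (8)!/(4!·4!) = 70.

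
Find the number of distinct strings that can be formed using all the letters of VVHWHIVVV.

The 9 letters of VVHWHIVVV have repeats: H appearing twice and V appearing 5 times.
The number of distinct arrangements is 9!/(5!·2!) = 362880/240 = 1512.

1512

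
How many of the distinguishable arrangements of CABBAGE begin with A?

With the first slot taken by A, it remains to arrange the other 6 letters (CBBAGE).
Those 6 letters have B appearing twice, giving (6)!/(2!) = 360.

360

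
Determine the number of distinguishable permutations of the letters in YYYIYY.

6

YYYIYY has 6 letters with Y appearing 5 times.
So there are 6! / (5!) = 6 distinguishable arrangements.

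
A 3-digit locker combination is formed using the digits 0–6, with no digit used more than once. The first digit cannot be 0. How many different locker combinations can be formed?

The first digit has 7−1 = 6 choices (anything except 0).
The remaining 2 digits are filled from the other 6 symbols without repetition: 6 × 5 = 30.
Total: 6 × 30 = 180.

180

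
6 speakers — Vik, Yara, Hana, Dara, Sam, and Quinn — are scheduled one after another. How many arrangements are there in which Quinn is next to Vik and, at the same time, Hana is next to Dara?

96

Treat {Quinn,Vik} as one block (2 orders) and {Hana,Dara} as another (2 orders).
That leaves 4 units to arrange: 2 × 2 × 4! = 4 × 24 = 96.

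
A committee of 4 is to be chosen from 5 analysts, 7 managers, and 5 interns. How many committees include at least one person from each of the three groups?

Unrestricted: C(17,4) = 2380 ways to pick any 4 of the 17.
Selections missing a whole group: no analysts → C(12,4) = 495; no managers → C(10,4) = 210; no interns → C(12,4) = 495.
Add back selections omitting two groups (i.e. drawn from a single group): C(5,4) + C(7,4) + C(5,4) = 45.
By inclusion–exclusion: 2380 − 1200 + 45 = 1225.

1225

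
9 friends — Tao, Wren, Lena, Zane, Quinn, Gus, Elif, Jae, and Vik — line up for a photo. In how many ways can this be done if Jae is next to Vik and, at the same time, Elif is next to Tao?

Treat {Jae,Vik} as one block (2 orders) and {Elif,Tao} as another (2 orders).
That leaves 7 units to arrange: 2 × 2 × 7! = 4 × 5040 = 20160.

20160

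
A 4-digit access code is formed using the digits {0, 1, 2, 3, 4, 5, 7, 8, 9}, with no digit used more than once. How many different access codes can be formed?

With no repetition, fill the 4 digits in order: 9 choices, then 8, down to 6.
That product is 9 × 8 × 7 × 6 = 3024.

3024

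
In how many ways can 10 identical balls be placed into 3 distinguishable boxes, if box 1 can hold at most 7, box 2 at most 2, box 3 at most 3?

6

By stars and bars, unrestricted non-negative solutions to x_1+…+x_3 = 10 number C(10+2,2) = 66.
Subtract solutions that violate a single cap (substitute x_i' = x_i − (cap_i+1)): x_1 ≥ 8 gives C(4,2) = 6; x_2 ≥ 3 gives C(9,2) = 36; x_3 ≥ 4 gives C(8,2) = 28. Together 70.
Add back pairs where two caps are both exceeded: 0 + 0 + 10 = 10.
By inclusion–exclusion the count is 66 − 70 + 10 = 6.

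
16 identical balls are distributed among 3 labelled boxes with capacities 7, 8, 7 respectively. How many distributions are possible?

28

By stars and bars, unrestricted non-negative solutions to x_1+…+x_3 = 16 number C(16+2,2) = 153.
Subtract solutions that violate a single cap (substitute x_i' = x_i − (cap_i+1)): x_1 ≥ 8 gives C(10,2) = 45; x_2 ≥ 9 gives C(9,2) = 36; x_3 ≥ 8 gives C(10,2) = 45. Together 126.
Add back pairs where two caps are both exceeded: 0 + 1 + 0 = 1.
By inclusion–exclusion the count is 153 − 126 + 1 = 28.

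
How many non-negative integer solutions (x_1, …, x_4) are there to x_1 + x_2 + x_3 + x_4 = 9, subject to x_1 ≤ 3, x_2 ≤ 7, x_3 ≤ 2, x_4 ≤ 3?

Ignoring the caps, the number of non-negative solutions to x_1+…+x_4 = 9 is C(12,3) = 220.
Subtract solutions that violate a single cap (substitute x_i' = x_i − (cap_i+1)): x_1 ≥ 4 gives C(8,3) = 56; x_2 ≥ 8 gives C(4,3) = 4; x_3 ≥ 3 gives C(9,3) = 84; x_4 ≥ 4 gives C(8,3) = 56. Together 200.
Add back pairs where two caps are both exceeded: 0 + 10 + 4 + 0 + 0 + 10 = 24.
By inclusion–exclusion the count is 220 − 200 + 24 = 44.

44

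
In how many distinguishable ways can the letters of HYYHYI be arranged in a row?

HYYHYI has 6 letters with H appearing twice and Y appearing 3 times.
The number of distinct arrangements is 6!/(3!·2!) = 720/12 = 60.

60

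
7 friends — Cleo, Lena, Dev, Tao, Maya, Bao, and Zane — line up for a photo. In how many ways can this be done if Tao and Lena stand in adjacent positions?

1440

Glue Tao and Lena into one block (2 internal orders), leaving 6 units to arrange in a row.
That gives 2 × 6! = 2 × 720 = 1440.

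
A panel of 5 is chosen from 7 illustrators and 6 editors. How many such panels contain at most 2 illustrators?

531

Split by how many illustrators are chosen (0 through 2).
Sum: C(7,0)·C(6,5) + C(7,1)·C(6,4) + C(7,2)·C(6,3) = 6 + 105 + 420 = 531.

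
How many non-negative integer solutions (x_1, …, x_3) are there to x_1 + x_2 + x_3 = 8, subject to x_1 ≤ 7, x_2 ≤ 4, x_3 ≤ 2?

14

Ignoring the caps, the number of non-negative solutions to x_1+…+x_3 = 8 is C(10,2) = 45.
Subtract solutions that violate a single cap (substitute x_i' = x_i − (cap_i+1)): x_1 ≥ 8 gives C(2,2) = 1; x_2 ≥ 5 gives C(5,2) = 10; x_3 ≥ 3 gives C(7,2) = 21. Together 32.
Add back pairs where two caps are both exceeded: 0 + 0 + 1 = 1.
By inclusion–exclusion the count is 45 − 32 + 1 = 14.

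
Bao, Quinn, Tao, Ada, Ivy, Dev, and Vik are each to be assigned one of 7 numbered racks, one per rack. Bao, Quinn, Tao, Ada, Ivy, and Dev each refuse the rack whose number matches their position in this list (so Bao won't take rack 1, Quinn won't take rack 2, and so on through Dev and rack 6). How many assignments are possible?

Let Aᵢ (for 1 ≤ i ≤ 6) be the placements that put person i in their forbidden rack. Any j of these fix j positions, leaving (7−j)! ways to fill the rest, and there are C(6,j) ways to pick which j.
By inclusion–exclusion, the number of valid placements is Σ_{j=0}^{6} (−1)^j C(6,j)·(7−j)!.
Computing: 5040 − 4320 + 1800 − 480 + 90 − 12 + 1 = 2119.

2119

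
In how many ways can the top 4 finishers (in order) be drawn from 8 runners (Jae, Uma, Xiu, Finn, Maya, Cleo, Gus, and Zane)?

There are 8 choices for 1st place, 7 for 2nd, and so on down to 5 for position 4.
That gives 8 × 7 × 6 × 5 = 1680.

1680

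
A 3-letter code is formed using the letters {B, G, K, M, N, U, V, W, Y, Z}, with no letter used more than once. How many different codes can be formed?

Choose and order 3 of the 10 symbols: the first letter has 10 options, the next 9, then 8.
That product is 10 × 9 × 8 = 720.

720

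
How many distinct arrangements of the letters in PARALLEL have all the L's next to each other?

Treat the 3 copies of L as a single block. The multiset to arrange is then {LLL, A, A, E, P, R}, 6 items in all.
That gives (6)!/(2!) = 360 arrangements.

360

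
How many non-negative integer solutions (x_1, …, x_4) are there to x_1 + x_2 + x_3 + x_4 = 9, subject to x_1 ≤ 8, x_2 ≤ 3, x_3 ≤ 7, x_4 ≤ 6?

149

Without the upper bounds there are C(12,3) = 220 ways to split 9 among 4 variables.
Subtract solutions that violate a single cap (substitute x_i' = x_i − (cap_i+1)): x_1 ≥ 9 gives C(3,3) = 1; x_2 ≥ 4 gives C(8,3) = 56; x_3 ≥ 8 gives C(4,3) = 4; x_4 ≥ 7 gives C(5,3) = 10. Together 71.
No two caps can be exceeded simultaneously, so the pair terms are all 0.
By inclusion–exclusion the count is 220 − 71 + 0 = 149.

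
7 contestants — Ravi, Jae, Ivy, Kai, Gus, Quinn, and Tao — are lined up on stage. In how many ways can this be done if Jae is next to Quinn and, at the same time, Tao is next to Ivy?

Treat {Jae,Quinn} as one block (2 orders) and {Tao,Ivy} as another (2 orders).
That leaves 5 units to arrange: 2 × 2 × 5! = 4 × 120 = 480.

480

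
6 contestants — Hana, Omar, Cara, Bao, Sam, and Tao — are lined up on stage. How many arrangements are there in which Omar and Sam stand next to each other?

Glue Omar and Sam into one block (2 internal orders), leaving 5 units to arrange in a row.
That gives 2 × 5! = 2 × 120 = 240.

240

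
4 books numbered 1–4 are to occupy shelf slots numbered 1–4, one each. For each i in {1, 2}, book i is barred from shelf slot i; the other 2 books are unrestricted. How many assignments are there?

14

Let Aᵢ (for i ∈ {1, 2}) be the placements that put book i in its forbidden shelf slot. Any j of these fix j positions, leaving (4−j)! ways to fill the rest, and there are C(2,j) ways to pick which j.
By inclusion–exclusion, the number of valid placements is Σ_{j=0}^{2} (−1)^j C(2,j)·(4−j)!.
Computing: 24 − 12 + 2 = 14.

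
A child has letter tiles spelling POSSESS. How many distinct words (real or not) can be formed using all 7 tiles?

210

Letter multiplicities in POSSESS: E×1, O×1, P×1, S×4.
So there are 7! / (4!) = 210 distinguishable arrangements.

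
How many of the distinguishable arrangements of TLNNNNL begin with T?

15

Fix T in the first position and arrange the remaining 6 letters.
Those 6 letters have L appearing twice and N appearing 4 times, giving (6)!/(4!·2!) = 15.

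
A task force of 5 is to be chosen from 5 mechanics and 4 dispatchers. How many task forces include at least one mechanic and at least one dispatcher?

With no constraint there are C(9,5) = 126 possible selections.
Subtract selections that omit an entire group: no mechanics → C(4,5) = 0; no dispatchers → C(5,5) = 1.
Both groups omitted at once is impossible, so 126 − 1 = 125.

125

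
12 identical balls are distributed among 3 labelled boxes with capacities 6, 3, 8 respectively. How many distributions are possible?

Without the upper bounds there are C(14,2) = 91 ways to split 12 among 3 boxes.
Subtract solutions that violate a single cap (substitute x_i' = x_i − (cap_i+1)): x_1 ≥ 7 gives C(7,2) = 21; x_2 ≥ 4 gives C(10,2) = 45; x_3 ≥ 9 gives C(5,2) = 10. Together 76.
Add back pairs where two caps are both exceeded: 3 + 0 + 0 = 3.
By inclusion–exclusion the count is 91 − 76 + 3 = 18.

18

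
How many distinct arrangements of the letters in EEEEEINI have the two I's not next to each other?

126

There are 8!/(5!·2!) = 168 arrangements of EEEEEINI in total.
If the two I's are adjacent, glue them into one block, leaving 7 items to arrange: (7)!/(5!) = 42 ways.
Hence 168 − 42 = 126.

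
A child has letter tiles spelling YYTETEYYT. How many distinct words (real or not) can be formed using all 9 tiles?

1260

YYTETEYYT has 9 letters with E appearing twice, T appearing 3 times, and Y appearing 4 times.
Dividing 9! = 362880 by 4!·3!·2! = 288 for the repeated letters gives 1260.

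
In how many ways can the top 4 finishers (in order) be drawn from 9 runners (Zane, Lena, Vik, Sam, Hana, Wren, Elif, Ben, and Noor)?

3024

There are 9 choices for 1st place, 8 for 2nd, and so on down to 6 for position 4.
That gives 9 × 8 × 7 × 6 = 3024.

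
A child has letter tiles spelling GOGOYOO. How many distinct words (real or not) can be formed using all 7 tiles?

105

The 7 letters of GOGOYOO have repeats: G appearing twice and O appearing 4 times.
Dividing 7! = 5040 by 4!·2! = 48 for the repeated letters gives 105.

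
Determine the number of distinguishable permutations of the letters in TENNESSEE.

TENNESSEE has 9 letters with E appearing 4 times, N appearing twice, and S appearing twice.
Dividing 9! = 362880 by 4!·2!·2! = 96 for the repeated letters gives 3780.

3780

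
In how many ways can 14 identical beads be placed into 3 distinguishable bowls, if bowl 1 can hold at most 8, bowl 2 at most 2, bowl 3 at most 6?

6

Without the upper bounds there are C(16,2) = 120 ways to split 14 among 3 bowls.
Subtract solutions that violate a single cap (substitute x_i' = x_i − (cap_i+1)): x_1 ≥ 9 gives C(7,2) = 21; x_2 ≥ 3 gives C(13,2) = 78; x_3 ≥ 7 gives C(9,2) = 36. Together 135.
Add back pairs where two caps are both exceeded: 6 + 0 + 15 = 21.
By inclusion–exclusion the count is 120 − 135 + 21 = 6.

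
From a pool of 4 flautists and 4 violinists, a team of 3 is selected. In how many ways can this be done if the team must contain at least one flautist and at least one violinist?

48

Total 3-person selections from all 8: C(8,3) = 56.
Subtract selections that omit an entire group: no flautists → C(4,3) = 4; no violinists → C(4,3) = 4.
Both groups omitted at once is impossible, so 56 − 8 = 48.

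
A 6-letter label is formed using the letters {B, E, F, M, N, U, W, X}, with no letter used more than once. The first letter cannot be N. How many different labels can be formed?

The first letter has 8−1 = 7 choices (anything except N).
The remaining 5 letters are filled from the other 7 symbols without repetition: 7 × 6 × 5 × 4 × 3 = 2520.
Total: 7 × 2520 = 17640.

17640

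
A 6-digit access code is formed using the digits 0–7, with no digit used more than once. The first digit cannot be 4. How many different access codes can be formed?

The first digit has 8−1 = 7 choices (anything except 4).
The remaining 5 digits are filled from the other 7 symbols without repetition: 7 × 6 × 5 × 4 × 3 = 2520.
Total: 7 × 2520 = 17640.

17640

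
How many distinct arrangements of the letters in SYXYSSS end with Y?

30

With the last slot taken by Y, it remains to arrange the other 6 letters (SXYSSS).
Those 6 letters have S appearing 4 times, giving (6)!/(4!) = 30.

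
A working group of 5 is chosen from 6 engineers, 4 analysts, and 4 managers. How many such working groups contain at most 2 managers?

1812

Split by how many managers are chosen (0 through 2).
Sum: C(4,0)·C(10,5) + C(4,1)·C(10,4) + C(4,2)·C(10,3) = 252 + 840 + 720 = 1812.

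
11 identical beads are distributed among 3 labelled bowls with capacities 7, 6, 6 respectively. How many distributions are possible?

By stars and bars, unrestricted non-negative solutions to x_1+…+x_3 = 11 number C(11+2,2) = 78.
Subtract solutions that violate a single cap (substitute x_i' = x_i − (cap_i+1)): x_1 ≥ 8 gives C(5,2) = 10; x_2 ≥ 7 gives C(6,2) = 15; x_3 ≥ 7 gives C(6,2) = 15. Together 40.
No two caps can be exceeded simultaneously, so the pair terms are all 0.
By inclusion–exclusion the count is 78 − 40 + 0 = 38.

38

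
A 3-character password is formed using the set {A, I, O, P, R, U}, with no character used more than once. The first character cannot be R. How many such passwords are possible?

100

The first character has 6−1 = 5 choices (anything except R).
The remaining 2 characters are filled from the other 5 symbols without repetition: 5 × 4 = 20.
Total: 5 × 20 = 100.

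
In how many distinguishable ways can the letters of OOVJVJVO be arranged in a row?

560

Letter multiplicities in OOVJVJVO: J×2, O×3, V×3.
Dividing 8! = 40320 by 3!·3!·2! = 72 for the repeated letters gives 560.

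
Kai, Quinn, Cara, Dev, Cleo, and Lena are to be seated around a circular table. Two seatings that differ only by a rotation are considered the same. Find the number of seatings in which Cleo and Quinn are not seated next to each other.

72

All circular seatings of 6 people number (5)! = 120.
Those with Cleo next to Quinn: fuse the pair into one unit and seat 5 units around a circle — 2·(4)! = 48.
Subtracting, 120 − 48 = 72.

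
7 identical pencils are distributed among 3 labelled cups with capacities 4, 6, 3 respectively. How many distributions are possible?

19

Without the upper bounds there are C(9,2) = 36 ways to split 7 among 3 cups.
Subtract solutions that violate a single cap (substitute x_i' = x_i − (cap_i+1)): x_1 ≥ 5 gives C(4,2) = 6; x_2 ≥ 7 gives C(2,2) = 1; x_3 ≥ 4 gives C(5,2) = 10. Together 17.
No two caps can be exceeded simultaneously, so the pair terms are all 0.
By inclusion–exclusion the count is 36 − 17 + 0 = 19.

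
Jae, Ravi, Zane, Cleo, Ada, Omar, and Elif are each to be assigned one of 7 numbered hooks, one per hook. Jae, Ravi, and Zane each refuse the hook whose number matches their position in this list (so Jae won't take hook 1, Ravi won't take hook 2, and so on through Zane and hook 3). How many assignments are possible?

Let Aᵢ (for i ∈ {1, 2, 3}) be the placements that put person i in their forbidden hook. Any j of these fix j positions, leaving (7−j)! ways to fill the rest, and there are C(3,j) ways to pick which j.
By inclusion–exclusion, the number of valid placements is Σ_{j=0}^{3} (−1)^j C(3,j)·(7−j)!.
Computing: 5040 − 2160 + 360 − 24 = 3216.

3216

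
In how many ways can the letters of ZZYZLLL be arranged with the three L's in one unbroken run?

Treat the 3 copies of L as a single block. The multiset to arrange is then {LLL, Y, Z, Z, Z}, 5 items in all.
That gives (5)!/(3!) = 20 arrangements.

20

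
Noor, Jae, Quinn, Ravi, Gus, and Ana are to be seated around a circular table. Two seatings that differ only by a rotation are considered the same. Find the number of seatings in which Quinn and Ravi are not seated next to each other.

72

All circular seatings of 6 people number (5)! = 120.
Seatings with Quinn beside Ravi: treat them as a block with 2 internal orders, giving 2 × (4)! = 48.
Subtracting, 120 − 48 = 72.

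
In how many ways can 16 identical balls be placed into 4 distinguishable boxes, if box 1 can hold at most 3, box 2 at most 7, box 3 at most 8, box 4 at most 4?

By stars and bars, unrestricted non-negative solutions to x_1+…+x_4 = 16 number C(16+3,3) = 969.
Subtract solutions that violate a single cap (substitute x_i' = x_i − (cap_i+1)): x_1 ≥ 4 gives C(15,3) = 455; x_2 ≥ 8 gives C(11,3) = 165; x_3 ≥ 9 gives C(10,3) = 120; x_4 ≥ 5 gives C(14,3) = 364. Together 1104.
Add back pairs where two caps are both exceeded: 35 + 20 + 120 + 0 + 20 + 10 = 205.
By inclusion–exclusion the count is 969 − 1104 + 205 = 70.

70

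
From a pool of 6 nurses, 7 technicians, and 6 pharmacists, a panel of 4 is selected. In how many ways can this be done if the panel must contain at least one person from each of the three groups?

Total 4-person selections from all 19: C(19,4) = 3876.
Subtract selections that omit an entire group: no nurses → C(13,4) = 715; no technicians → C(12,4) = 495; no pharmacists → C(13,4) = 715.
Add back selections omitting two groups (i.e. drawn from a single group): C(6,4) + C(7,4) + C(6,4) = 65.
By inclusion–exclusion: 3876 − 1925 + 65 = 2016.

2016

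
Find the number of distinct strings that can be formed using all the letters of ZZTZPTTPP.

1680

Letter multiplicities in ZZTZPTTPP: P×3, T×3, Z×3.
So there are 9! / (3!·3!·3!) = 1680 distinguishable arrangements.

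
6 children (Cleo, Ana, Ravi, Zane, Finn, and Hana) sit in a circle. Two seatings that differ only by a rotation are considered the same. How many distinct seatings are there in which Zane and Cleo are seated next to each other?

48

Treat {Zane, Cleo} as one unit (2 internal orders) and seat the resulting 5 units around the table: (4)! circular arrangements.
So 2 × (4)! = 2 × 24 = 48.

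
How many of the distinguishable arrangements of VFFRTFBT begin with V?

420

With the first slot taken by V, it remains to arrange the other 7 letters (FFRTFBT).
Those 7 letters have F appearing 3 times and T appearing twice, giving (7)!/(3!·2!) = 420.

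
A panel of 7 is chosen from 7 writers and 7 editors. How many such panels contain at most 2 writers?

Split by how many writers are chosen (0 through 2).
Sum: C(7,0)·C(7,7) + C(7,1)·C(7,6) + C(7,2)·C(7,5) = 1 + 49 + 441 = 491.

491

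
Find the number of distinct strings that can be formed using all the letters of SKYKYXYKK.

2520

SKYKYXYKK has 9 letters with K appearing 4 times and Y appearing 3 times.
Dividing 9! = 362880 by 4!·3! = 144 for the repeated letters gives 2520.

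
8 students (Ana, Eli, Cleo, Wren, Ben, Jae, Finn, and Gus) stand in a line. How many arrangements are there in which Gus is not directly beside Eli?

Of the 8! = 40320 arrangements, those with Gus and Eli adjacent number 2 × 7! = 10080 (treat the pair as a block with 2 internal orders).
So 40320 − 10080 = 30240 arrangements keep them apart.

30240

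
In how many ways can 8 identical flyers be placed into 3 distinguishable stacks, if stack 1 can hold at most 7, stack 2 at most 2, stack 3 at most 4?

14

Ignoring the caps, the number of non-negative solutions to x_1+…+x_3 = 8 is C(10,2) = 45.
Subtract solutions that violate a single cap (substitute x_i' = x_i − (cap_i+1)): x_1 ≥ 8 gives C(2,2) = 1; x_2 ≥ 3 gives C(7,2) = 21; x_3 ≥ 5 gives C(5,2) = 10. Together 32.
Add back pairs where two caps are both exceeded: 0 + 0 + 1 = 1.
By inclusion–exclusion the count is 45 − 32 + 1 = 14.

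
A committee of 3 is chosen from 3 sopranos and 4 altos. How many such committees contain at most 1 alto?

13

Split by how many altos are chosen (0 through 1).
Sum: C(4,0)·C(3,3) + C(4,1)·C(3,2) = 1 + 12 = 13.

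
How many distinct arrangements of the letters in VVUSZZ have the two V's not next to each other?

120

Total arrangements of VVUSZZ: 6!/(2!·2!) = 180.
If the two V's are adjacent, glue them into one block, leaving 5 items to arrange: (5)!/(2!) = 60 ways.
Hence 180 − 60 = 120.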